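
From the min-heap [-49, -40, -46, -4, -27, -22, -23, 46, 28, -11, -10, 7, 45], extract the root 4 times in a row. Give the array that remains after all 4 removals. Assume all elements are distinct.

[-23, -11, -22, -4, -10, 7, 45, 46, 28]

extract-min #1 returns -49:
  remove root -49; move last element 45 to root → [45, -40, -46, -4, -27, -22, -23, 46, 28, -11, -10, 7]
  45 vs smaller child -46 at index 2, swap → [-46, -40, 45, -4, -27, -22, -23, 46, 28, -11, -10, 7]
  45 vs smaller child -23 at index 6, swap → [-46, -40, -23, -4, -27, -22, 45, 46, 28, -11, -10, 7]
extract-min #2 returns -46:
  remove root -46; move last element 7 to root → [7, -40, -23, -4, -27, -22, 45, 46, 28, -11, -10]
  7 vs smaller child -40 at index 1, swap → [-40, 7, -23, -4, -27, -22, 45, 46, 28, -11, -10]
  7 vs smaller child -27 at index 4, swap → [-40, -27, -23, -4, 7, -22, 45, 46, 28, -11, -10]
  7 vs smaller child -11 at index 9, swap → [-40, -27, -23, -4, -11, -22, 45, 46, 28, 7, -10]
extract-min #3 returns -40:
  remove root -40; move last element -10 to root → [-10, -27, -23, -4, -11, -22, 45, 46, 28, 7]
  -10 vs smaller child -27 at index 1, swap → [-27, -10, -23, -4, -11, -22, 45, 46, 28, 7]
  -10 vs smaller child -11 at index 4, swap → [-27, -11, -23, -4, -10, -22, 45, 46, 28, 7]
extract-min #4 returns -27:
  remove root -27; move last element 7 to root → [7, -11, -23, -4, -10, -22, 45, 46, 28]
  7 vs smaller child -23 at index 2, swap → [-23, -11, 7, -4, -10, -22, 45, 46, 28]
  7 vs smaller child -22 at index 5, swap → [-23, -11, -22, -4, -10, 7, 45, 46, 28]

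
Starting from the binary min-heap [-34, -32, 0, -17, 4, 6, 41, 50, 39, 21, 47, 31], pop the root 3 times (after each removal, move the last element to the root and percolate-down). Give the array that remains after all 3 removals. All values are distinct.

[0, 4, 6, 31, 21, 47, 41, 50, 39]

extract-min #1 returns -34:
  remove root -34; move last element 31 to root → [31, -32, 0, -17, 4, 6, 41, 50, 39, 21, 47]
  31 vs smaller child -32 at index 1, swap → [-32, 31, 0, -17, 4, 6, 41, 50, 39, 21, 47]
  31 vs smaller child -17 at index 3, swap → [-32, -17, 0, 31, 4, 6, 41, 50, 39, 21, 47]
extract-min #2 returns -32:
  remove root -32; move last element 47 to root → [47, -17, 0, 31, 4, 6, 41, 50, 39, 21]
  47 vs smaller child -17 at index 1, swap → [-17, 47, 0, 31, 4, 6, 41, 50, 39, 21]
  47 vs smaller child 4 at index 4, swap → [-17, 4, 0, 31, 47, 6, 41, 50, 39, 21]
  47 vs only child 21 at index 9, swap → [-17, 4, 0, 31, 21, 6, 41, 50, 39, 47]
extract-min #3 returns -17:
  remove root -17; move last element 47 to root → [47, 4, 0, 31, 21, 6, 41, 50, 39]
  47 vs smaller child 0 at index 2, swap → [0, 4, 47, 31, 21, 6, 41, 50, 39]
  47 vs smaller child 6 at index 5, swap → [0, 4, 6, 31, 21, 47, 41, 50, 39]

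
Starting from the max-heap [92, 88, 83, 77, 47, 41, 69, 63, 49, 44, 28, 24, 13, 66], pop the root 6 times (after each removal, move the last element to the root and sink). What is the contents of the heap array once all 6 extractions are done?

[63, 49, 41, 44, 47, 28, 13, 24]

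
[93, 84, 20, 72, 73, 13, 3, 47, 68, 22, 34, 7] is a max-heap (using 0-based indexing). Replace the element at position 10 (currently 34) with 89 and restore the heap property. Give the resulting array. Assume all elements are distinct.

set index 10 from 34 to 89 → [93, 84, 20, 72, 73, 13, 3, 47, 68, 22, 89, 7]
89 > parent 73 at index 4, swap → [93, 84, 20, 72, 89, 13, 3, 47, 68, 22, 73, 7]
89 > parent 84 at index 1, swap → [93, 89, 20, 72, 84, 13, 3, 47, 68, 22, 73, 7]

[93, 89, 20, 72, 84, 13, 3, 47, 68, 22, 73, 7]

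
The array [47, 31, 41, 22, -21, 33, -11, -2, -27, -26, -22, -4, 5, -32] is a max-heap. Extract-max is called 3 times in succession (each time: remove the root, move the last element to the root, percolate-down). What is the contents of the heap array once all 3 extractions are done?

extract-max #1 returns 47:
  remove root 47; move last element -32 to root → [-32, 31, 41, 22, -21, 33, -11, -2, -27, -26, -22, -4, 5]
  -32 vs larger child 41 at index 2, swap → [41, 31, -32, 22, -21, 33, -11, -2, -27, -26, -22, -4, 5]
  -32 vs larger child 33 at index 5, swap → [41, 31, 33, 22, -21, -32, -11, -2, -27, -26, -22, -4, 5]
  -32 vs larger child 5 at index 12, swap → [41, 31, 33, 22, -21, 5, -11, -2, -27, -26, -22, -4, -32]
extract-max #2 returns 41:
  remove root 41; move last element -32 to root → [-32, 31, 33, 22, -21, 5, -11, -2, -27, -26, -22, -4]
  -32 vs larger child 33 at index 2, swap → [33, 31, -32, 22, -21, 5, -11, -2, -27, -26, -22, -4]
  -32 vs larger child 5 at index 5, swap → [33, 31, 5, 22, -21, -32, -11, -2, -27, -26, -22, -4]
  -32 vs only child -4 at index 11, swap → [33, 31, 5, 22, -21, -4, -11, -2, -27, -26, -22, -32]
extract-max #3 returns 33:
  remove root 33; move last element -32 to root → [-32, 31, 5, 22, -21, -4, -11, -2, -27, -26, -22]
  -32 vs larger child 31 at index 1, swap → [31, -32, 5, 22, -21, -4, -11, -2, -27, -26, -22]
  -32 vs larger child 22 at index 3, swap → [31, 22, 5, -32, -21, -4, -11, -2, -27, -26, -22]
  -32 vs larger child -2 at index 7, swap → [31, 22, 5, -2, -21, -4, -11, -32, -27, -26, -22]

[31, 22, 5, -2, -21, -4, -11, -32, -27, -26, -22]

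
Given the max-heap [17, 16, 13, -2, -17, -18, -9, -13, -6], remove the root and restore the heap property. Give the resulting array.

[16, -2, 13, -6, -17, -18, -9, -13]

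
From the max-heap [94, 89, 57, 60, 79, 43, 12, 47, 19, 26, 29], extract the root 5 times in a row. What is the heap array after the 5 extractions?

[47, 29, 43, 26, 12, 19]

extract-max #1 returns 94:
  remove root 94; move last element 29 to root → [29, 89, 57, 60, 79, 43, 12, 47, 19, 26]
  29 vs larger child 89 at index 1, swap → [89, 29, 57, 60, 79, 43, 12, 47, 19, 26]
  29 vs larger child 79 at index 4, swap → [89, 79, 57, 60, 29, 43, 12, 47, 19, 26]
extract-max #2 returns 89:
  remove root 89; move last element 26 to root → [26, 79, 57, 60, 29, 43, 12, 47, 19]
  26 vs larger child 79 at index 1, swap → [79, 26, 57, 60, 29, 43, 12, 47, 19]
  26 vs larger child 60 at index 3, swap → [79, 60, 57, 26, 29, 43, 12, 47, 19]
  26 vs larger child 47 at index 7, swap → [79, 60, 57, 47, 29, 43, 12, 26, 19]
extract-max #3 returns 79:
  remove root 79; move last element 19 to root → [19, 60, 57, 47, 29, 43, 12, 26]
  19 vs larger child 60 at index 1, swap → [60, 19, 57, 47, 29, 43, 12, 26]
  19 vs larger child 47 at index 3, swap → [60, 47, 57, 19, 29, 43, 12, 26]
  19 vs only child 26 at index 7, swap → [60, 47, 57, 26, 29, 43, 12, 19]
extract-max #4 returns 60:
  remove root 60; move last element 19 to root → [19, 47, 57, 26, 29, 43, 12]
  19 vs larger child 57 at index 2, swap → [57, 47, 19, 26, 29, 43, 12]
  19 vs larger child 43 at index 5, swap → [57, 47, 43, 26, 29, 19, 12]
extract-max #5 returns 57:
  remove root 57; move last element 12 to root → [12, 47, 43, 26, 29, 19]
  12 vs larger child 47 at index 1, swap → [47, 12, 43, 26, 29, 19]
  12 vs larger child 29 at index 4, swap → [47, 29, 43, 26, 12, 19]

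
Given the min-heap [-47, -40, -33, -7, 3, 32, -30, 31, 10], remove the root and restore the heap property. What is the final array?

[-40, -7, -33, 10, 3, 32, -30, 31]

remove root -47; move last element 10 to root → [10, -40, -33, -7, 3, 32, -30, 31]
10 vs smaller child -40 at index 1, swap → [-40, 10, -33, -7, 3, 32, -30, 31]
10 vs smaller child -7 at index 3, swap → [-40, -7, -33, 10, 3, 32, -30, 31]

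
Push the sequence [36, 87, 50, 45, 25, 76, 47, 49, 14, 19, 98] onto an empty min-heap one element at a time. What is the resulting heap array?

[14, 19, 47, 36, 25, 76, 50, 87, 49, 45, 98]

Insert 36:
  append 36 at index 0 → [36] (no swap needed)
Insert 87:
  append 87 at index 1 → [36, 87] (no swap needed)
Insert 50:
  append 50 at index 2 → [36, 87, 50] (no swap needed)
Insert 45:
  append 45 at index 3 → [36, 87, 50, 45]
  45 < parent 87 at index 1, swap → [36, 45, 50, 87]
Insert 25:
  append 25 at index 4 → [36, 45, 50, 87, 25]
  25 < parent 45 at index 1, swap → [36, 25, 50, 87, 45]
  25 < parent 36 at index 0, swap → [25, 36, 50, 87, 45]
Insert 76:
  append 76 at index 5 → [25, 36, 50, 87, 45, 76] (no swap needed)
Insert 47:
  append 47 at index 6 → [25, 36, 50, 87, 45, 76, 47]
  47 < parent 50 at index 2, swap → [25, 36, 47, 87, 45, 76, 50]
Insert 49:
  append 49 at index 7 → [25, 36, 47, 87, 45, 76, 50, 49]
  49 < parent 87 at index 3, swap → [25, 36, 47, 49, 45, 76, 50, 87]
Insert 14:
  append 14 at index 8 → [25, 36, 47, 49, 45, 76, 50, 87, 14]
  14 < parent 49 at index 3, swap → [25, 36, 47, 14, 45, 76, 50, 87, 49]
  14 < parent 36 at index 1, swap → [25, 14, 47, 36, 45, 76, 50, 87, 49]
  14 < parent 25 at index 0, swap → [14, 25, 47, 36, 45, 76, 50, 87, 49]
Insert 19:
  append 19 at index 9 → [14, 25, 47, 36, 45, 76, 50, 87, 49, 19]
  19 < parent 45 at index 4, swap → [14, 25, 47, 36, 19, 76, 50, 87, 49, 45]
  19 < parent 25 at index 1, swap → [14, 19, 47, 36, 25, 76, 50, 87, 49, 45]
Insert 98:
  append 98 at index 10 → [14, 19, 47, 36, 25, 76, 50, 87, 49, 45, 98] (no swap needed)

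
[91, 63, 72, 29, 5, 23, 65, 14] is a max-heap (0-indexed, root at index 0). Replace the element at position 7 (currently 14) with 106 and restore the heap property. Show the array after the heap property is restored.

[106, 91, 72, 63, 5, 23, 65, 29]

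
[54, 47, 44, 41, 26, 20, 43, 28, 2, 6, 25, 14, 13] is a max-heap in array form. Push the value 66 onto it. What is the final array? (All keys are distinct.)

append 66 at index 13 → [54, 47, 44, 41, 26, 20, 43, 28, 2, 6, 25, 14, 13, 66]
66 > parent 43 at index 6, swap → [54, 47, 44, 41, 26, 20, 66, 28, 2, 6, 25, 14, 13, 43]
66 > parent 44 at index 2, swap → [54, 47, 66, 41, 26, 20, 44, 28, 2, 6, 25, 14, 13, 43]
66 > parent 54 at index 0, swap → [66, 47, 54, 41, 26, 20, 44, 28, 2, 6, 25, 14, 13, 43]

[66, 47, 54, 41, 26, 20, 44, 28, 2, 6, 25, 14, 13, 43]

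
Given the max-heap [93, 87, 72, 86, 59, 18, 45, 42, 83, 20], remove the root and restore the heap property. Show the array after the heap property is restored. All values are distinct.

[87, 86, 72, 83, 59, 18, 45, 42, 20]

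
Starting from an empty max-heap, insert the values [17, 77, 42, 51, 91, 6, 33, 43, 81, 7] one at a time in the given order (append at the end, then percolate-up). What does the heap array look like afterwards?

Insert 17:
  append 17 at index 0 → [17] (no swap needed)
Insert 77:
  append 77 at index 1 → [17, 77]
  77 > parent 17 at index 0, swap → [77, 17]
Insert 42:
  append 42 at index 2 → [77, 17, 42] (no swap needed)
Insert 51:
  append 51 at index 3 → [77, 17, 42, 51]
  51 > parent 17 at index 1, swap → [77, 51, 42, 17]
Insert 91:
  append 91 at index 4 → [77, 51, 42, 17, 91]
  91 > parent 51 at index 1, swap → [77, 91, 42, 17, 51]
  91 > parent 77 at index 0, swap → [91, 77, 42, 17, 51]
Insert 6:
  append 6 at index 5 → [91, 77, 42, 17, 51, 6] (no swap needed)
Insert 33:
  append 33 at index 6 → [91, 77, 42, 17, 51, 6, 33] (no swap needed)
Insert 43:
  append 43 at index 7 → [91, 77, 42, 17, 51, 6, 33, 43]
  43 > parent 17 at index 3, swap → [91, 77, 42, 43, 51, 6, 33, 17]
Insert 81:
  append 81 at index 8 → [91, 77, 42, 43, 51, 6, 33, 17, 81]
  81 > parent 43 at index 3, swap → [91, 77, 42, 81, 51, 6, 33, 17, 43]
  81 > parent 77 at index 1, swap → [91, 81, 42, 77, 51, 6, 33, 17, 43]
Insert 7:
  append 7 at index 9 → [91, 81, 42, 77, 51, 6, 33, 17, 43, 7] (no swap needed)

[91, 81, 42, 77, 51, 6, 33, 17, 43, 7]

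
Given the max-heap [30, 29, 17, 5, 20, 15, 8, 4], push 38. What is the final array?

append 38 at index 8 → [30, 29, 17, 5, 20, 15, 8, 4, 38]
38 > parent 5 at index 3, swap → [30, 29, 17, 38, 20, 15, 8, 4, 5]
38 > parent 29 at index 1, swap → [30, 38, 17, 29, 20, 15, 8, 4, 5]
38 > parent 30 at index 0, swap → [38, 30, 17, 29, 20, 15, 8, 4, 5]

[38, 30, 17, 29, 20, 15, 8, 4, 5]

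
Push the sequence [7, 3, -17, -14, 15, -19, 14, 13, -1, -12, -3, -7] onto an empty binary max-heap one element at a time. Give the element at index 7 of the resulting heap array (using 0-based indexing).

Insert 7:
  append 7 at index 0 → [7] (no swap needed)
Insert 3:
  append 3 at index 1 → [7, 3] (no swap needed)
Insert -17:
  append -17 at index 2 → [7, 3, -17] (no swap needed)
Insert -14:
  append -14 at index 3 → [7, 3, -17, -14] (no swap needed)
Insert 15:
  append 15 at index 4 → [7, 3, -17, -14, 15]
  15 > parent 3 at index 1, swap → [7, 15, -17, -14, 3]
  15 > parent 7 at index 0, swap → [15, 7, -17, -14, 3]
Insert -19:
  append -19 at index 5 → [15, 7, -17, -14, 3, -19] (no swap needed)
Insert 14:
  append 14 at index 6 → [15, 7, -17, -14, 3, -19, 14]
  14 > parent -17 at index 2, swap → [15, 7, 14, -14, 3, -19, -17]
Insert 13:
  append 13 at index 7 → [15, 7, 14, -14, 3, -19, -17, 13]
  13 > parent -14 at index 3, swap → [15, 7, 14, 13, 3, -19, -17, -14]
  13 > parent 7 at index 1, swap → [15, 13, 14, 7, 3, -19, -17, -14]
Insert -1:
  append -1 at index 8 → [15, 13, 14, 7, 3, -19, -17, -14, -1] (no swap needed)
Insert -12:
  append -12 at index 9 → [15, 13, 14, 7, 3, -19, -17, -14, -1, -12] (no swap needed)
Insert -3:
  append -3 at index 10 → [15, 13, 14, 7, 3, -19, -17, -14, -1, -12, -3] (no swap needed)
Insert -7:
  append -7 at index 11 → [15, 13, 14, 7, 3, -19, -17, -14, -1, -12, -3, -7]
  -7 > parent -19 at index 5, swap → [15, 13, 14, 7, 3, -7, -17, -14, -1, -12, -3, -19]
resulting array: [15, 13, 14, 7, 3, -7, -17, -14, -1, -12, -3, -19]

-14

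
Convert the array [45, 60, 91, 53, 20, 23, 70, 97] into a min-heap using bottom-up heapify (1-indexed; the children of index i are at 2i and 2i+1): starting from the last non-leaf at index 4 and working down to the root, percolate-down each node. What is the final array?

sift down from index 4: already satisfies heap property
sift down from index 3:
  91 vs smaller child 23 at index 6, swap → [45, 60, 23, 53, 20, 91, 70, 97]
sift down from index 2:
  60 vs smaller child 20 at index 5, swap → [45, 20, 23, 53, 60, 91, 70, 97]
sift down from index 1:
  45 vs smaller child 20 at index 2, swap → [20, 45, 23, 53, 60, 91, 70, 97]

[20, 45, 23, 53, 60, 91, 70, 97]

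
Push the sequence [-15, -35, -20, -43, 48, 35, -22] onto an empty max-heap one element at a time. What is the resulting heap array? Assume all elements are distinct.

[48, -15, 35, -43, -35, -20, -22]

Insert -15:
  append -15 at index 0 → [-15] (no swap needed)
Insert -35:
  append -35 at index 1 → [-15, -35] (no swap needed)
Insert -20:
  append -20 at index 2 → [-15, -35, -20] (no swap needed)
Insert -43:
  append -43 at index 3 → [-15, -35, -20, -43] (no swap needed)
Insert 48:
  append 48 at index 4 → [-15, -35, -20, -43, 48]
  48 > parent -35 at index 1, swap → [-15, 48, -20, -43, -35]
  48 > parent -15 at index 0, swap → [48, -15, -20, -43, -35]
Insert 35:
  append 35 at index 5 → [48, -15, -20, -43, -35, 35]
  35 > parent -20 at index 2, swap → [48, -15, 35, -43, -35, -20]
Insert -22:
  append -22 at index 6 → [48, -15, 35, -43, -35, -20, -22] (no swap needed)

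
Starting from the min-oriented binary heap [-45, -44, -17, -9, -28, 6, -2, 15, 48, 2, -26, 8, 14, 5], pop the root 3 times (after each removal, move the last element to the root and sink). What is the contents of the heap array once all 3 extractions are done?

extract-min #1 returns -45:
  remove root -45; move last element 5 to root → [5, -44, -17, -9, -28, 6, -2, 15, 48, 2, -26, 8, 14]
  5 vs smaller child -44 at index 1, swap → [-44, 5, -17, -9, -28, 6, -2, 15, 48, 2, -26, 8, 14]
  5 vs smaller child -28 at index 4, swap → [-44, -28, -17, -9, 5, 6, -2, 15, 48, 2, -26, 8, 14]
  5 vs smaller child -26 at index 10, swap → [-44, -28, -17, -9, -26, 6, -2, 15, 48, 2, 5, 8, 14]
extract-min #2 returns -44:
  remove root -44; move last element 14 to root → [14, -28, -17, -9, -26, 6, -2, 15, 48, 2, 5, 8]
  14 vs smaller child -28 at index 1, swap → [-28, 14, -17, -9, -26, 6, -2, 15, 48, 2, 5, 8]
  14 vs smaller child -26 at index 4, swap → [-28, -26, -17, -9, 14, 6, -2, 15, 48, 2, 5, 8]
  14 vs smaller child 2 at index 9, swap → [-28, -26, -17, -9, 2, 6, -2, 15, 48, 14, 5, 8]
extract-min #3 returns -28:
  remove root -28; move last element 8 to root → [8, -26, -17, -9, 2, 6, -2, 15, 48, 14, 5]
  8 vs smaller child -26 at index 1, swap → [-26, 8, -17, -9, 2, 6, -2, 15, 48, 14, 5]
  8 vs smaller child -9 at index 3, swap → [-26, -9, -17, 8, 2, 6, -2, 15, 48, 14, 5]

[-26, -9, -17, 8, 2, 6, -2, 15, 48, 14, 5]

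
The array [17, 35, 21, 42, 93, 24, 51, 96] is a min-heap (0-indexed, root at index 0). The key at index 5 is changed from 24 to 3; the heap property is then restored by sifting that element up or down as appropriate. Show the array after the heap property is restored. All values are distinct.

[3, 35, 17, 42, 93, 21, 51, 96]

set index 5 from 24 to 3 → [17, 35, 21, 42, 93, 3, 51, 96]
3 < parent 21 at index 2, swap → [17, 35, 3, 42, 93, 21, 51, 96]
3 < parent 17 at index 0, swap → [3, 35, 17, 42, 93, 21, 51, 96]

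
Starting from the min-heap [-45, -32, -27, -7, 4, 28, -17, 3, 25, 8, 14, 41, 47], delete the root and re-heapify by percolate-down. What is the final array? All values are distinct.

remove root -45; move last element 47 to root → [47, -32, -27, -7, 4, 28, -17, 3, 25, 8, 14, 41]
47 vs smaller child -32 at index 1, swap → [-32, 47, -27, -7, 4, 28, -17, 3, 25, 8, 14, 41]
47 vs smaller child -7 at index 3, swap → [-32, -7, -27, 47, 4, 28, -17, 3, 25, 8, 14, 41]
47 vs smaller child 3 at index 7, swap → [-32, -7, -27, 3, 4, 28, -17, 47, 25, 8, 14, 41]

[-32, -7, -27, 3, 4, 28, -17, 47, 25, 8, 14, 41]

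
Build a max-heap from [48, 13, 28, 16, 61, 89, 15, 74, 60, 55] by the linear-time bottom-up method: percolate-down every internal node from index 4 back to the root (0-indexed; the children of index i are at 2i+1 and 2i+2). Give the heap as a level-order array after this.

[89, 74, 48, 60, 61, 28, 15, 16, 13, 55]

sift down from index 4: already satisfies heap property
sift down from index 3:
  16 vs larger child 74 at index 7, swap → [48, 13, 28, 74, 61, 89, 15, 16, 60, 55]
sift down from index 2:
  28 vs larger child 89 at index 5, swap → [48, 13, 89, 74, 61, 28, 15, 16, 60, 55]
sift down from index 1:
  13 vs larger child 74 at index 3, swap → [48, 74, 89, 13, 61, 28, 15, 16, 60, 55]
  13 vs larger child 60 at index 8, swap → [48, 74, 89, 60, 61, 28, 15, 16, 13, 55]
sift down from index 0:
  48 vs larger child 89 at index 2, swap → [89, 74, 48, 60, 61, 28, 15, 16, 13, 55]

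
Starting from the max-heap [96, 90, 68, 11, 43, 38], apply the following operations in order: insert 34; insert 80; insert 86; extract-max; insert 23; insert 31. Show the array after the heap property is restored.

insert 34:
  append 34 at index 6 → [96, 90, 68, 11, 43, 38, 34] (no swap needed)
insert 80:
  append 80 at index 7 → [96, 90, 68, 11, 43, 38, 34, 80]
  80 > parent 11 at index 3, swap → [96, 90, 68, 80, 43, 38, 34, 11]
insert 86:
  append 86 at index 8 → [96, 90, 68, 80, 43, 38, 34, 11, 86]
  86 > parent 80 at index 3, swap → [96, 90, 68, 86, 43, 38, 34, 11, 80]
extract-max → returns 96:
  remove root 96; move last element 80 to root → [80, 90, 68, 86, 43, 38, 34, 11]
  80 vs larger child 90 at index 1, swap → [90, 80, 68, 86, 43, 38, 34, 11]
  80 vs larger child 86 at index 3, swap → [90, 86, 68, 80, 43, 38, 34, 11]
insert 23:
  append 23 at index 8 → [90, 86, 68, 80, 43, 38, 34, 11, 23] (no swap needed)
insert 31:
  append 31 at index 9 → [90, 86, 68, 80, 43, 38, 34, 11, 23, 31] (no swap needed)

[90, 86, 68, 80, 43, 38, 34, 11, 23, 31]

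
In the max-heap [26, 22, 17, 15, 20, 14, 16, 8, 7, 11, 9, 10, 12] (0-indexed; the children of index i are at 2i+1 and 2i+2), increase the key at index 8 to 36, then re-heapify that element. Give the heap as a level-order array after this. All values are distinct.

set index 8 from 7 to 36 → [26, 22, 17, 15, 20, 14, 16, 8, 36, 11, 9, 10, 12]
36 > parent 15 at index 3, swap → [26, 22, 17, 36, 20, 14, 16, 8, 15, 11, 9, 10, 12]
36 > parent 22 at index 1, swap → [26, 36, 17, 22, 20, 14, 16, 8, 15, 11, 9, 10, 12]
36 > parent 26 at index 0, swap → [36, 26, 17, 22, 20, 14, 16, 8, 15, 11, 9, 10, 12]

[36, 26, 17, 22, 20, 14, 16, 8, 15, 11, 9, 10, 12]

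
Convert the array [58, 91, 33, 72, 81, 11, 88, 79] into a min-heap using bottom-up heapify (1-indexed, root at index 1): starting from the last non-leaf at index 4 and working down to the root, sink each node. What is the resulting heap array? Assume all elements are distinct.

sift down from index 4: already satisfies heap property
sift down from index 3:
  33 vs smaller child 11 at index 6, swap → [58, 91, 11, 72, 81, 33, 88, 79]
sift down from index 2:
  91 vs smaller child 72 at index 4, swap → [58, 72, 11, 91, 81, 33, 88, 79]
  91 vs only child 79 at index 8, swap → [58, 72, 11, 79, 81, 33, 88, 91]
sift down from index 1:
  58 vs smaller child 11 at index 3, swap → [11, 72, 58, 79, 81, 33, 88, 91]
  58 vs smaller child 33 at index 6, swap → [11, 72, 33, 79, 81, 58, 88, 91]

[11, 72, 33, 79, 81, 58, 88, 91]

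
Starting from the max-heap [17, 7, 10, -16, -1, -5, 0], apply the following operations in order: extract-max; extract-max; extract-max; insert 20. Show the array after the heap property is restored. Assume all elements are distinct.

[20, 0, -5, -16, -1]

extract-max → returns 17:
  remove root 17; move last element 0 to root → [0, 7, 10, -16, -1, -5]
  0 vs larger child 10 at index 2, swap → [10, 7, 0, -16, -1, -5]
extract-max → returns 10:
  remove root 10; move last element -5 to root → [-5, 7, 0, -16, -1]
  -5 vs larger child 7 at index 1, swap → [7, -5, 0, -16, -1]
  -5 vs larger child -1 at index 4, swap → [7, -1, 0, -16, -5]
extract-max → returns 7:
  remove root 7; move last element -5 to root → [-5, -1, 0, -16]
  -5 vs larger child 0 at index 2, swap → [0, -1, -5, -16]
insert 20:
  append 20 at index 4 → [0, -1, -5, -16, 20]
  20 > parent -1 at index 1, swap → [0, 20, -5, -16, -1]
  20 > parent 0 at index 0, swap → [20, 0, -5, -16, -1]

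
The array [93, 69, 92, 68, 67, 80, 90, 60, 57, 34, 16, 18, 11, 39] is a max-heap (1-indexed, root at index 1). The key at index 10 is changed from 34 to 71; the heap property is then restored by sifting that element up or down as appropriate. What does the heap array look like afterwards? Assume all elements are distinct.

[93, 71, 92, 68, 69, 80, 90, 60, 57, 67, 16, 18, 11, 39]

set index 10 from 34 to 71 → [93, 69, 92, 68, 67, 80, 90, 60, 57, 71, 16, 18, 11, 39]
71 > parent 67 at index 5, swap → [93, 69, 92, 68, 71, 80, 90, 60, 57, 67, 16, 18, 11, 39]
71 > parent 69 at index 2, swap → [93, 71, 92, 68, 69, 80, 90, 60, 57, 67, 16, 18, 11, 39]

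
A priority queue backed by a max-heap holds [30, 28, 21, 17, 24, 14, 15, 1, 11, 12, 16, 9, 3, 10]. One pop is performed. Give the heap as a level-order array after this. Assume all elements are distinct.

remove root 30; move last element 10 to root → [10, 28, 21, 17, 24, 14, 15, 1, 11, 12, 16, 9, 3]
10 vs larger child 28 at index 1, swap → [28, 10, 21, 17, 24, 14, 15, 1, 11, 12, 16, 9, 3]
10 vs larger child 24 at index 4, swap → [28, 24, 21, 17, 10, 14, 15, 1, 11, 12, 16, 9, 3]
10 vs larger child 16 at index 10, swap → [28, 24, 21, 17, 16, 14, 15, 1, 11, 12, 10, 9, 3]

[28, 24, 21, 17, 16, 14, 15, 1, 11, 12, 10, 9, 3]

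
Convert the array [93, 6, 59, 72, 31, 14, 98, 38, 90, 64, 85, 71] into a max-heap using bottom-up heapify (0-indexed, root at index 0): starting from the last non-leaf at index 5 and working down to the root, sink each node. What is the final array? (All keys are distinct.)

[98, 90, 93, 72, 85, 71, 59, 38, 6, 64, 31, 14]

sift down from index 5:
  14 vs only child 71 at index 11, swap → [93, 6, 59, 72, 31, 71, 98, 38, 90, 64, 85, 14]
sift down from index 4:
  31 vs larger child 85 at index 10, swap → [93, 6, 59, 72, 85, 71, 98, 38, 90, 64, 31, 14]
sift down from index 3:
  72 vs larger child 90 at index 8, swap → [93, 6, 59, 90, 85, 71, 98, 38, 72, 64, 31, 14]
sift down from index 2:
  59 vs larger child 98 at index 6, swap → [93, 6, 98, 90, 85, 71, 59, 38, 72, 64, 31, 14]
sift down from index 1:
  6 vs larger child 90 at index 3, swap → [93, 90, 98, 6, 85, 71, 59, 38, 72, 64, 31, 14]
  6 vs larger child 72 at index 8, swap → [93, 90, 98, 72, 85, 71, 59, 38, 6, 64, 31, 14]
sift down from index 0:
  93 vs larger child 98 at index 2, swap → [98, 90, 93, 72, 85, 71, 59, 38, 6, 64, 31, 14]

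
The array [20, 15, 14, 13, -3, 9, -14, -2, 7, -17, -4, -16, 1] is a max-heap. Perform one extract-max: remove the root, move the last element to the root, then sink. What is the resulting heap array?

remove root 20; move last element 1 to root → [1, 15, 14, 13, -3, 9, -14, -2, 7, -17, -4, -16]
1 vs larger child 15 at index 1, swap → [15, 1, 14, 13, -3, 9, -14, -2, 7, -17, -4, -16]
1 vs larger child 13 at index 3, swap → [15, 13, 14, 1, -3, 9, -14, -2, 7, -17, -4, -16]
1 vs larger child 7 at index 8, swap → [15, 13, 14, 7, -3, 9, -14, -2, 1, -17, -4, -16]

[15, 13, 14, 7, -3, 9, -14, -2, 1, -17, -4, -16]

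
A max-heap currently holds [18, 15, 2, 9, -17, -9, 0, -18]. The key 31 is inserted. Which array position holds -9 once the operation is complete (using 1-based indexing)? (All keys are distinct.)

6

append 31 at index 9 → [18, 15, 2, 9, -17, -9, 0, -18, 31]
31 > parent 9 at index 4, swap → [18, 15, 2, 31, -17, -9, 0, -18, 9]
31 > parent 15 at index 2, swap → [18, 31, 2, 15, -17, -9, 0, -18, 9]
31 > parent 18 at index 1, swap → [31, 18, 2, 15, -17, -9, 0, -18, 9]
resulting array: [31, 18, 2, 15, -17, -9, 0, -18, 9]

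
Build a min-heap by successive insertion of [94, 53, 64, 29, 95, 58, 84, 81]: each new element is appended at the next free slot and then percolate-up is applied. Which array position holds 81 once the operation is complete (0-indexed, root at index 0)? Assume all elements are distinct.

Insert 94:
  append 94 at index 0 → [94] (no swap needed)
Insert 53:
  append 53 at index 1 → [94, 53]
  53 < parent 94 at index 0, swap → [53, 94]
Insert 64:
  append 64 at index 2 → [53, 94, 64] (no swap needed)
Insert 29:
  append 29 at index 3 → [53, 94, 64, 29]
  29 < parent 94 at index 1, swap → [53, 29, 64, 94]
  29 < parent 53 at index 0, swap → [29, 53, 64, 94]
Insert 95:
  append 95 at index 4 → [29, 53, 64, 94, 95] (no swap needed)
Insert 58:
  append 58 at index 5 → [29, 53, 64, 94, 95, 58]
  58 < parent 64 at index 2, swap → [29, 53, 58, 94, 95, 64]
Insert 84:
  append 84 at index 6 → [29, 53, 58, 94, 95, 64, 84] (no swap needed)
Insert 81:
  append 81 at index 7 → [29, 53, 58, 94, 95, 64, 84, 81]
  81 < parent 94 at index 3, swap → [29, 53, 58, 81, 95, 64, 84, 94]
resulting array: [29, 53, 58, 81, 95, 64, 84, 94]

3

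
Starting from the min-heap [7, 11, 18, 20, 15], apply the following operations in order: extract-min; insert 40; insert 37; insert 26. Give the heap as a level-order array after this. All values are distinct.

extract-min → returns 7:
  remove root 7; move last element 15 to root → [15, 11, 18, 20]
  15 vs smaller child 11 at index 1, swap → [11, 15, 18, 20]
insert 40:
  append 40 at index 4 → [11, 15, 18, 20, 40] (no swap needed)
insert 37:
  append 37 at index 5 → [11, 15, 18, 20, 40, 37] (no swap needed)
insert 26:
  append 26 at index 6 → [11, 15, 18, 20, 40, 37, 26] (no swap needed)

[11, 15, 18, 20, 40, 37, 26]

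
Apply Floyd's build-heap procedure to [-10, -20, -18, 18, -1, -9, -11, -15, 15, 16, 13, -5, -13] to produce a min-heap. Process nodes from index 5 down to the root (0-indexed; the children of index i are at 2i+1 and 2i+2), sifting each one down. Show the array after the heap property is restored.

[-20, -15, -18, -10, -1, -13, -11, 18, 15, 16, 13, -5, -9]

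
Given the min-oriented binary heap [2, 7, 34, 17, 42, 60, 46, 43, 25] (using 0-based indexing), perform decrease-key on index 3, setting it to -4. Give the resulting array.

set index 3 from 17 to -4 → [2, 7, 34, -4, 42, 60, 46, 43, 25]
-4 < parent 7 at index 1, swap → [2, -4, 34, 7, 42, 60, 46, 43, 25]
-4 < parent 2 at index 0, swap → [-4, 2, 34, 7, 42, 60, 46, 43, 25]

[-4, 2, 34, 7, 42, 60, 46, 43, 25]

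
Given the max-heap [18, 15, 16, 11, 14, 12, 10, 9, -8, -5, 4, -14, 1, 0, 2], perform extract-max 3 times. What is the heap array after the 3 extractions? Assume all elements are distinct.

extract-max #1 returns 18:
  remove root 18; move last element 2 to root → [2, 15, 16, 11, 14, 12, 10, 9, -8, -5, 4, -14, 1, 0]
  2 vs larger child 16 at index 2, swap → [16, 15, 2, 11, 14, 12, 10, 9, -8, -5, 4, -14, 1, 0]
  2 vs larger child 12 at index 5, swap → [16, 15, 12, 11, 14, 2, 10, 9, -8, -5, 4, -14, 1, 0]
extract-max #2 returns 16:
  remove root 16; move last element 0 to root → [0, 15, 12, 11, 14, 2, 10, 9, -8, -5, 4, -14, 1]
  0 vs larger child 15 at index 1, swap → [15, 0, 12, 11, 14, 2, 10, 9, -8, -5, 4, -14, 1]
  0 vs larger child 14 at index 4, swap → [15, 14, 12, 11, 0, 2, 10, 9, -8, -5, 4, -14, 1]
  0 vs larger child 4 at index 10, swap → [15, 14, 12, 11, 4, 2, 10, 9, -8, -5, 0, -14, 1]
extract-max #3 returns 15:
  remove root 15; move last element 1 to root → [1, 14, 12, 11, 4, 2, 10, 9, -8, -5, 0, -14]
  1 vs larger child 14 at index 1, swap → [14, 1, 12, 11, 4, 2, 10, 9, -8, -5, 0, -14]
  1 vs larger child 11 at index 3, swap → [14, 11, 12, 1, 4, 2, 10, 9, -8, -5, 0, -14]
  1 vs larger child 9 at index 7, swap → [14, 11, 12, 9, 4, 2, 10, 1, -8, -5, 0, -14]

[14, 11, 12, 9, 4, 2, 10, 1, -8, -5, 0, -14]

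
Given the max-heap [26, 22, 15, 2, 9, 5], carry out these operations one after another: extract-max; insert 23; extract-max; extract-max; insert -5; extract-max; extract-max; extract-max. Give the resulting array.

[2, -5]

extract-max → returns 26:
  remove root 26; move last element 5 to root → [5, 22, 15, 2, 9]
  5 vs larger child 22 at index 1, swap → [22, 5, 15, 2, 9]
  5 vs larger child 9 at index 4, swap → [22, 9, 15, 2, 5]
insert 23:
  append 23 at index 5 → [22, 9, 15, 2, 5, 23]
  23 > parent 15 at index 2, swap → [22, 9, 23, 2, 5, 15]
  23 > parent 22 at index 0, swap → [23, 9, 22, 2, 5, 15]
extract-max → returns 23:
  remove root 23; move last element 15 to root → [15, 9, 22, 2, 5]
  15 vs larger child 22 at index 2, swap → [22, 9, 15, 2, 5]
extract-max → returns 22:
  remove root 22; move last element 5 to root → [5, 9, 15, 2]
  5 vs larger child 15 at index 2, swap → [15, 9, 5, 2]
insert -5:
  append -5 at index 4 → [15, 9, 5, 2, -5] (no swap needed)
extract-max → returns 15:
  remove root 15; move last element -5 to root → [-5, 9, 5, 2]
  -5 vs larger child 9 at index 1, swap → [9, -5, 5, 2]
  -5 vs only child 2 at index 3, swap → [9, 2, 5, -5]
extract-max → returns 9:
  remove root 9; move last element -5 to root → [-5, 2, 5]
  -5 vs larger child 5 at index 2, swap → [5, 2, -5]
extract-max → returns 5:
  remove root 5; move last element -5 to root → [-5, 2]
  -5 vs only child 2 at index 1, swap → [2, -5]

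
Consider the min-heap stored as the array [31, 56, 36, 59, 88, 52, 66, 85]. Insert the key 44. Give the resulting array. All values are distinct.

[31, 44, 36, 56, 88, 52, 66, 85, 59]

append 44 at index 8 → [31, 56, 36, 59, 88, 52, 66, 85, 44]
44 < parent 59 at index 3, swap → [31, 56, 36, 44, 88, 52, 66, 85, 59]
44 < parent 56 at index 1, swap → [31, 44, 36, 56, 88, 52, 66, 85, 59]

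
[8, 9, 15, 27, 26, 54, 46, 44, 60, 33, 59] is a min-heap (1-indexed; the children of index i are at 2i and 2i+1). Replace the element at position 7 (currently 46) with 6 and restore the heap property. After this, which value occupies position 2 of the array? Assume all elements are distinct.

9

set index 7 from 46 to 6 → [8, 9, 15, 27, 26, 54, 6, 44, 60, 33, 59]
6 < parent 15 at index 3, swap → [8, 9, 6, 27, 26, 54, 15, 44, 60, 33, 59]
6 < parent 8 at index 1, swap → [6, 9, 8, 27, 26, 54, 15, 44, 60, 33, 59]
resulting array: [6, 9, 8, 27, 26, 54, 15, 44, 60, 33, 59]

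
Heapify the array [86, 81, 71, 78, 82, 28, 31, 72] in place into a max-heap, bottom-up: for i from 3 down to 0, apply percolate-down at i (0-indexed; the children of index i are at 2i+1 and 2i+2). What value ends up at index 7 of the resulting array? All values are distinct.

72

sift down from index 3: already satisfies heap property
sift down from index 2: already satisfies heap property
sift down from index 1:
  81 vs larger child 82 at index 4, swap → [86, 82, 71, 78, 81, 28, 31, 72]
sift down from index 0: already satisfies heap property
resulting array: [86, 82, 71, 78, 81, 28, 31, 72]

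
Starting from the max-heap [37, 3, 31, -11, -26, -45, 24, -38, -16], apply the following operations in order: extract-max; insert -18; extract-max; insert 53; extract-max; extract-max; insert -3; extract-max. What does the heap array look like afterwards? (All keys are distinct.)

[-3, -11, -16, -38, -26, -45, -18]

extract-max → returns 37:
  remove root 37; move last element -16 to root → [-16, 3, 31, -11, -26, -45, 24, -38]
  -16 vs larger child 31 at index 2, swap → [31, 3, -16, -11, -26, -45, 24, -38]
  -16 vs larger child 24 at index 6, swap → [31, 3, 24, -11, -26, -45, -16, -38]
insert -18:
  append -18 at index 8 → [31, 3, 24, -11, -26, -45, -16, -38, -18] (no swap needed)
extract-max → returns 31:
  remove root 31; move last element -18 to root → [-18, 3, 24, -11, -26, -45, -16, -38]
  -18 vs larger child 24 at index 2, swap → [24, 3, -18, -11, -26, -45, -16, -38]
  -18 vs larger child -16 at index 6, swap → [24, 3, -16, -11, -26, -45, -18, -38]
insert 53:
  append 53 at index 8 → [24, 3, -16, -11, -26, -45, -18, -38, 53]
  53 > parent -11 at index 3, swap → [24, 3, -16, 53, -26, -45, -18, -38, -11]
  53 > parent 3 at index 1, swap → [24, 53, -16, 3, -26, -45, -18, -38, -11]
  53 > parent 24 at index 0, swap → [53, 24, -16, 3, -26, -45, -18, -38, -11]
extract-max → returns 53:
  remove root 53; move last element -11 to root → [-11, 24, -16, 3, -26, -45, -18, -38]
  -11 vs larger child 24 at index 1, swap → [24, -11, -16, 3, -26, -45, -18, -38]
  -11 vs larger child 3 at index 3, swap → [24, 3, -16, -11, -26, -45, -18, -38]
extract-max → returns 24:
  remove root 24; move last element -38 to root → [-38, 3, -16, -11, -26, -45, -18]
  -38 vs larger child 3 at index 1, swap → [3, -38, -16, -11, -26, -45, -18]
  -38 vs larger child -11 at index 3, swap → [3, -11, -16, -38, -26, -45, -18]
insert -3:
  append -3 at index 7 → [3, -11, -16, -38, -26, -45, -18, -3]
  -3 > parent -38 at index 3, swap → [3, -11, -16, -3, -26, -45, -18, -38]
  -3 > parent -11 at index 1, swap → [3, -3, -16, -11, -26, -45, -18, -38]
extract-max → returns 3:
  remove root 3; move last element -38 to root → [-38, -3, -16, -11, -26, -45, -18]
  -38 vs larger child -3 at index 1, swap → [-3, -38, -16, -11, -26, -45, -18]
  -38 vs larger child -11 at index 3, swap → [-3, -11, -16, -38, -26, -45, -18]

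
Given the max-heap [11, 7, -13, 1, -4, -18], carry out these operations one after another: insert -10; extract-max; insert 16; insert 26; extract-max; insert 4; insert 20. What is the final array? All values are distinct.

[20, 16, 7, 4, -4, -18, -10, -13, 1]

insert -10:
  append -10 at index 6 → [11, 7, -13, 1, -4, -18, -10]
  -10 > parent -13 at index 2, swap → [11, 7, -10, 1, -4, -18, -13]
extract-max → returns 11:
  remove root 11; move last element -13 to root → [-13, 7, -10, 1, -4, -18]
  -13 vs larger child 7 at index 1, swap → [7, -13, -10, 1, -4, -18]
  -13 vs larger child 1 at index 3, swap → [7, 1, -10, -13, -4, -18]
insert 16:
  append 16 at index 6 → [7, 1, -10, -13, -4, -18, 16]
  16 > parent -10 at index 2, swap → [7, 1, 16, -13, -4, -18, -10]
  16 > parent 7 at index 0, swap → [16, 1, 7, -13, -4, -18, -10]
insert 26:
  append 26 at index 7 → [16, 1, 7, -13, -4, -18, -10, 26]
  26 > parent -13 at index 3, swap → [16, 1, 7, 26, -4, -18, -10, -13]
  26 > parent 1 at index 1, swap → [16, 26, 7, 1, -4, -18, -10, -13]
  26 > parent 16 at index 0, swap → [26, 16, 7, 1, -4, -18, -10, -13]
extract-max → returns 26:
  remove root 26; move last element -13 to root → [-13, 16, 7, 1, -4, -18, -10]
  -13 vs larger child 16 at index 1, swap → [16, -13, 7, 1, -4, -18, -10]
  -13 vs larger child 1 at index 3, swap → [16, 1, 7, -13, -4, -18, -10]
insert 4:
  append 4 at index 7 → [16, 1, 7, -13, -4, -18, -10, 4]
  4 > parent -13 at index 3, swap → [16, 1, 7, 4, -4, -18, -10, -13]
  4 > parent 1 at index 1, swap → [16, 4, 7, 1, -4, -18, -10, -13]
insert 20:
  append 20 at index 8 → [16, 4, 7, 1, -4, -18, -10, -13, 20]
  20 > parent 1 at index 3, swap → [16, 4, 7, 20, -4, -18, -10, -13, 1]
  20 > parent 4 at index 1, swap → [16, 20, 7, 4, -4, -18, -10, -13, 1]
  20 > parent 16 at index 0, swap → [20, 16, 7, 4, -4, -18, -10, -13, 1]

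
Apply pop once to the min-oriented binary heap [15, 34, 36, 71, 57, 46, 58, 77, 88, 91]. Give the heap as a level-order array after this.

remove root 15; move last element 91 to root → [91, 34, 36, 71, 57, 46, 58, 77, 88]
91 vs smaller child 34 at index 1, swap → [34, 91, 36, 71, 57, 46, 58, 77, 88]
91 vs smaller child 57 at index 4, swap → [34, 57, 36, 71, 91, 46, 58, 77, 88]

[34, 57, 36, 71, 91, 46, 58, 77, 88]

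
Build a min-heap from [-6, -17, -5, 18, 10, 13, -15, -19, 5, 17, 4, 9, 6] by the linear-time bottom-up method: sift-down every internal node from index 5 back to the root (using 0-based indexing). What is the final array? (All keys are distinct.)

[-19, -17, -15, -6, 4, 6, -5, 18, 5, 17, 10, 9, 13]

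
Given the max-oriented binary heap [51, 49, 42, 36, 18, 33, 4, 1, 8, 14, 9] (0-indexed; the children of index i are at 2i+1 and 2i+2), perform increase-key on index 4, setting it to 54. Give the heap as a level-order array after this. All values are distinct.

set index 4 from 18 to 54 → [51, 49, 42, 36, 54, 33, 4, 1, 8, 14, 9]
54 > parent 49 at index 1, swap → [51, 54, 42, 36, 49, 33, 4, 1, 8, 14, 9]
54 > parent 51 at index 0, swap → [54, 51, 42, 36, 49, 33, 4, 1, 8, 14, 9]

[54, 51, 42, 36, 49, 33, 4, 1, 8, 14, 9]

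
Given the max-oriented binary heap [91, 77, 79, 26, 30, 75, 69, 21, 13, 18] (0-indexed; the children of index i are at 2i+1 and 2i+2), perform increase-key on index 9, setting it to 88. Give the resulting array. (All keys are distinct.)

set index 9 from 18 to 88 → [91, 77, 79, 26, 30, 75, 69, 21, 13, 88]
88 > parent 30 at index 4, swap → [91, 77, 79, 26, 88, 75, 69, 21, 13, 30]
88 > parent 77 at index 1, swap → [91, 88, 79, 26, 77, 75, 69, 21, 13, 30]

[91, 88, 79, 26, 77, 75, 69, 21, 13, 30]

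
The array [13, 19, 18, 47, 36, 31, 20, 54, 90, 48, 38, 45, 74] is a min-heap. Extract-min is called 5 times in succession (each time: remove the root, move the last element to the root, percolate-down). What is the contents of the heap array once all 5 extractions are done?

extract-min #1 returns 13:
  remove root 13; move last element 74 to root → [74, 19, 18, 47, 36, 31, 20, 54, 90, 48, 38, 45]
  74 vs smaller child 18 at index 2, swap → [18, 19, 74, 47, 36, 31, 20, 54, 90, 48, 38, 45]
  74 vs smaller child 20 at index 6, swap → [18, 19, 20, 47, 36, 31, 74, 54, 90, 48, 38, 45]
extract-min #2 returns 18:
  remove root 18; move last element 45 to root → [45, 19, 20, 47, 36, 31, 74, 54, 90, 48, 38]
  45 vs smaller child 19 at index 1, swap → [19, 45, 20, 47, 36, 31, 74, 54, 90, 48, 38]
  45 vs smaller child 36 at index 4, swap → [19, 36, 20, 47, 45, 31, 74, 54, 90, 48, 38]
  45 vs smaller child 38 at index 10, swap → [19, 36, 20, 47, 38, 31, 74, 54, 90, 48, 45]
extract-min #3 returns 19:
  remove root 19; move last element 45 to root → [45, 36, 20, 47, 38, 31, 74, 54, 90, 48]
  45 vs smaller child 20 at index 2, swap → [20, 36, 45, 47, 38, 31, 74, 54, 90, 48]
  45 vs smaller child 31 at index 5, swap → [20, 36, 31, 47, 38, 45, 74, 54, 90, 48]
extract-min #4 returns 20:
  remove root 20; move last element 48 to root → [48, 36, 31, 47, 38, 45, 74, 54, 90]
  48 vs smaller child 31 at index 2, swap → [31, 36, 48, 47, 38, 45, 74, 54, 90]
  48 vs smaller child 45 at index 5, swap → [31, 36, 45, 47, 38, 48, 74, 54, 90]
extract-min #5 returns 31:
  remove root 31; move last element 90 to root → [90, 36, 45, 47, 38, 48, 74, 54]
  90 vs smaller child 36 at index 1, swap → [36, 90, 45, 47, 38, 48, 74, 54]
  90 vs smaller child 38 at index 4, swap → [36, 38, 45, 47, 90, 48, 74, 54]

[36, 38, 45, 47, 90, 48, 74, 54]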